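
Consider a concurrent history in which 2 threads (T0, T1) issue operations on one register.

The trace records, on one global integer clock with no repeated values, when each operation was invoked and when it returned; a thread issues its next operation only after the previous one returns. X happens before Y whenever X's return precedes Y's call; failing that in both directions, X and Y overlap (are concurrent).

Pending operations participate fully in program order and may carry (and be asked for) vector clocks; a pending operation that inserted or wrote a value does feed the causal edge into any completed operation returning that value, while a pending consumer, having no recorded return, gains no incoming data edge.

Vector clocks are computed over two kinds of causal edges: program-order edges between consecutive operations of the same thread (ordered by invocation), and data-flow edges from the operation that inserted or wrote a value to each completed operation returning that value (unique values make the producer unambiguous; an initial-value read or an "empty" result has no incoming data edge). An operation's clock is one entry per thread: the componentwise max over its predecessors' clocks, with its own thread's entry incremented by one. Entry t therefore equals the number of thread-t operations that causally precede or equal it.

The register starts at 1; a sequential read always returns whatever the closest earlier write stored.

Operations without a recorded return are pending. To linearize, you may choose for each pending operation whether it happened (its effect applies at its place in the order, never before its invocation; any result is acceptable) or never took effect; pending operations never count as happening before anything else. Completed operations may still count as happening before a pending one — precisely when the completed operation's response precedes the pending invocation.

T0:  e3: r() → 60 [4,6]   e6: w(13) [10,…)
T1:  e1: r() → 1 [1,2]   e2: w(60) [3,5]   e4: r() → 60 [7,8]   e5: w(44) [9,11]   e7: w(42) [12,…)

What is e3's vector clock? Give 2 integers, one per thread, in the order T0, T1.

no predecessors for e1 (invoked 1): T1 increments from zero → (0, 1)
VC(e2, invoked at 3): max of VC(e1)=(0, 1), then +1 on thread T1 → (0, 2)
VC(e4, invoked at 7): max of VC(e2)=(0, 2), then +1 on thread T1 → (0, 3)
VC(e3, invoked at 4): max of VC(e2)=(0, 2), then +1 on thread T0 → (1, 2)
VC(e5, invoked at 9): max of VC(e4)=(0, 3), then +1 on thread T1 → (0, 4)
VC(e6, invoked at 10): max of VC(e3)=(1, 2), then +1 on thread T0 → (2, 2)
VC(e7, invoked at 12): max of VC(e5)=(0, 4), then +1 on thread T1 → (0, 5)
target: VC(e3) = (1, 2)

(1, 2)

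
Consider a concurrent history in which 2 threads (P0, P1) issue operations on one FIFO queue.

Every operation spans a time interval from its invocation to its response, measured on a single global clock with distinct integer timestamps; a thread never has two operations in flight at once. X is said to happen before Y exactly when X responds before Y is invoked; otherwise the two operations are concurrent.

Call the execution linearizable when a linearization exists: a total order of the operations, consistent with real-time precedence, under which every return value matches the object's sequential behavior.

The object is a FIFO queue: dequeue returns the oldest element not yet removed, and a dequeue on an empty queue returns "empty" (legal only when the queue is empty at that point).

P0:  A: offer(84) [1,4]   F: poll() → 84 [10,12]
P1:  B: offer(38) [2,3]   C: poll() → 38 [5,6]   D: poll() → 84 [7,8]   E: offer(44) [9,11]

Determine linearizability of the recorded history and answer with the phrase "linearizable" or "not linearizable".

not linearizable

already the first 12 events (up to F's response at time 12) admit no linearization; the first 11 still do
all 4 real-time-respecting orders fail — 6 completed FIFO queue operations, no legal replay
one such order, A, B, C, D, E, F, breaks at step 3 where C poll() → 38 is illegal
one such order, A, B, C, D, F, E, breaks at step 3 where C poll() → 38 is illegal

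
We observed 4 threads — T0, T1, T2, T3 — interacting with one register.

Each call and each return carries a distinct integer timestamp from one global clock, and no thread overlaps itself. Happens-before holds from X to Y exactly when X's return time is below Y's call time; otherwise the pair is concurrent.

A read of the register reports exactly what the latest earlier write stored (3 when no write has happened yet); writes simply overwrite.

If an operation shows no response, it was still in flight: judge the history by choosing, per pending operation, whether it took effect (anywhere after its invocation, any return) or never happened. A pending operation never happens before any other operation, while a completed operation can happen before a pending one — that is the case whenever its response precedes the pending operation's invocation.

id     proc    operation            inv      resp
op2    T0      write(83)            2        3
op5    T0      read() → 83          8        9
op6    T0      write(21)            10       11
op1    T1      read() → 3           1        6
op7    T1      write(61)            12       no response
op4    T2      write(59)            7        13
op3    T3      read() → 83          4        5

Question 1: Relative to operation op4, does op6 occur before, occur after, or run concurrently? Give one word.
Answer: concurrent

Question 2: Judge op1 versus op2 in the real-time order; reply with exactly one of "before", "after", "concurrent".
Answer: concurrent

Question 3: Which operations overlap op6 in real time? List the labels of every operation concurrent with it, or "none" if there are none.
Answer: op4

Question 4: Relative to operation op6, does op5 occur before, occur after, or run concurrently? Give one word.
Answer: before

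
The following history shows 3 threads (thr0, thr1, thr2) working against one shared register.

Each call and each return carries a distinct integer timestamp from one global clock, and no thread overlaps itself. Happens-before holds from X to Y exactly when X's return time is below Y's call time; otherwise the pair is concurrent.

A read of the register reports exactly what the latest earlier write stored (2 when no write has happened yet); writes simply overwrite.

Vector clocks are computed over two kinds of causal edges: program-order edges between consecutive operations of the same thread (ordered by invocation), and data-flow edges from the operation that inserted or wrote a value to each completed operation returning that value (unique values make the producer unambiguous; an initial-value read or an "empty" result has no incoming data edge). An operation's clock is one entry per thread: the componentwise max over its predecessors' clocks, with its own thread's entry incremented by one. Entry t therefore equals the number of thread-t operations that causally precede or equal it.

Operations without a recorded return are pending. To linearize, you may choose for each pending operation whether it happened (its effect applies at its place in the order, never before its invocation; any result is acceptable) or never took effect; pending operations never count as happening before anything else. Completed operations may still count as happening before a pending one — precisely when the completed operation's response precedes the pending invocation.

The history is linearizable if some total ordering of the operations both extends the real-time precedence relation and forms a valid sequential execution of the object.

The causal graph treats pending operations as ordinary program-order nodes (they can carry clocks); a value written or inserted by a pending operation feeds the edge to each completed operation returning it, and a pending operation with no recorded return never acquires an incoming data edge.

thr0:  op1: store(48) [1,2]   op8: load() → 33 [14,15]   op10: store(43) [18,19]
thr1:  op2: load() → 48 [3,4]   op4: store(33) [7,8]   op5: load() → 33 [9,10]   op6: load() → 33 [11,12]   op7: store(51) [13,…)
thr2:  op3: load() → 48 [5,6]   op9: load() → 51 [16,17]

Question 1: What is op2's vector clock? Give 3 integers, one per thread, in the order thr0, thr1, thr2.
(1, 1, 0)

invoked at 1, op1 has no predecessors; its own thr0 bump gives (1, 0, 0)
op3, invoked 5, takes VC(op1)=(1, 0, 0) under max, adds 1 for thr2 → (1, 0, 1)
op2, invoked 3, takes VC(op1)=(1, 0, 0) under max, adds 1 for thr1 → (1, 1, 0)
op4, invoked 7, takes VC(op2)=(1, 1, 0) under max, adds 1 for thr1 → (1, 2, 0)
op5, invoked 9, takes VC(op4)=(1, 2, 0) under max, adds 1 for thr1 → (1, 3, 0)
op8, invoked 14, takes VC(op1)=(1, 0, 0), VC(op4)=(1, 2, 0) under max, adds 1 for thr0 → (2, 2, 0)
op6, invoked 11, takes VC(op4)=(1, 2, 0), VC(op5)=(1, 3, 0) under max, adds 1 for thr1 → (1, 4, 0)
op10, invoked 18, takes VC(op8)=(2, 2, 0) under max, adds 1 for thr0 → (3, 2, 0)
op7, invoked 13, takes VC(op6)=(1, 4, 0) under max, adds 1 for thr1 → (1, 5, 0)
op9, invoked 16, takes VC(op3)=(1, 0, 1), VC(op7)=(1, 5, 0) under max, adds 1 for thr2 → (1, 5, 2)
target: VC(op2) = (1, 1, 0)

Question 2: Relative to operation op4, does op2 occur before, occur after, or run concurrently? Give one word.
before

op2 spans [3,4], op4 spans [7,8]
resp(op2)=4 < inv(op4)=7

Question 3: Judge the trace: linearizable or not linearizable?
linearizable

one valid linearization: op1, op2, op3, op4, op5, op6, op8, op7, op9, op10
after step 1 (op1 store(48)): value 48
after step 2 (op2 load() → 48): value 48
after step 3 (op3 load() → 48): value 48
after step 4 (op4 store(33)): value 33
after step 5 (op5 load() → 33): value 33
after step 6 (op6 load() → 33): value 33
after step 7 (op8 load() → 33): value 33
after step 8 (op7 store(51) (pending, included)): value 51
after step 9 (op9 load() → 51): value 51
after step 10 (op10 store(43)): value 43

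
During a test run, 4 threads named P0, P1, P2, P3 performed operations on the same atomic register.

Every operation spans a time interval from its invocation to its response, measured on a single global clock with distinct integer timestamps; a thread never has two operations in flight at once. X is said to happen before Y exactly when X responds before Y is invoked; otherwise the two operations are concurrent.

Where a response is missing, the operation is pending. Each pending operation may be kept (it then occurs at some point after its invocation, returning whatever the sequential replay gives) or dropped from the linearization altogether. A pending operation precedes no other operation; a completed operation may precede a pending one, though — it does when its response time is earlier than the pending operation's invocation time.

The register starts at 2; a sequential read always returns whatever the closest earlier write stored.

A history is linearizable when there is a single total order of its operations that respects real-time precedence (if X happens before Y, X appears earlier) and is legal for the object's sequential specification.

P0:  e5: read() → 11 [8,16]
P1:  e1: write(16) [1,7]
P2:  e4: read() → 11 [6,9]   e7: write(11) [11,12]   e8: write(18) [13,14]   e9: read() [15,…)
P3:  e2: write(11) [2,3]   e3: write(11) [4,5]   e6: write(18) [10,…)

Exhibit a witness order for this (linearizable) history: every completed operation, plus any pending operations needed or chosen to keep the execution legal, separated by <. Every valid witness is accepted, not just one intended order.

step 1: e1 write(16) — value 16
step 2: e2 write(11) — value 11
step 3: e3 write(11) — value 11
step 4: e4 read() → 11 — value 11
step 5: e5 read() → 11 — value 11
step 6: e6 write(18) (pending, included) — value 18
step 7: e7 write(11) — value 11
step 8: e8 write(18) — value 18

e1 < e2 < e3 < e4 < e5 < e6 < e7 < e8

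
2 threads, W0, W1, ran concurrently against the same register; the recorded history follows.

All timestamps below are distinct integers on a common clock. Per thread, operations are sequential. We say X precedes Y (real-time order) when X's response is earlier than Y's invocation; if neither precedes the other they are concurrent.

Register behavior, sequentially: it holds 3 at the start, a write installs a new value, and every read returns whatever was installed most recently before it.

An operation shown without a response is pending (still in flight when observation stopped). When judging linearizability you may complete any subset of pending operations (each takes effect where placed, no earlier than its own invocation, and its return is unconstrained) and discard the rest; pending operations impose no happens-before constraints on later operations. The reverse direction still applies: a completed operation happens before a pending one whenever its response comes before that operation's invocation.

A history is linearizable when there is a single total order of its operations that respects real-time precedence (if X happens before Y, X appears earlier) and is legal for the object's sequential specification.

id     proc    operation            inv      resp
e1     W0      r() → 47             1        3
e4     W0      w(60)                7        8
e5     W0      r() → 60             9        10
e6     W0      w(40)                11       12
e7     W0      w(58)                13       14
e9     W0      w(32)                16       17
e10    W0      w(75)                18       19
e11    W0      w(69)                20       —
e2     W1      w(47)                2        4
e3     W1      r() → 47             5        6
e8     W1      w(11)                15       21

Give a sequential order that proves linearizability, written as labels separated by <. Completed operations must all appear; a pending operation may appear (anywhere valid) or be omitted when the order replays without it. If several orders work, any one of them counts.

e2 < e1 < e3 < e4 < e5 < e6 < e7 < e8 < e9 < e10

step 1: e2 w(47) — value 47
step 2: e1 r() → 47 — value 47
step 3: e3 r() → 47 — value 47
step 4: e4 w(60) — value 60
step 5: e5 r() → 60 — value 60
step 6: e6 w(40) — value 40
step 7: e7 w(58) — value 58
step 8: e8 w(11) — value 11
step 9: e9 w(32) — value 32
step 10: e10 w(75) — value 75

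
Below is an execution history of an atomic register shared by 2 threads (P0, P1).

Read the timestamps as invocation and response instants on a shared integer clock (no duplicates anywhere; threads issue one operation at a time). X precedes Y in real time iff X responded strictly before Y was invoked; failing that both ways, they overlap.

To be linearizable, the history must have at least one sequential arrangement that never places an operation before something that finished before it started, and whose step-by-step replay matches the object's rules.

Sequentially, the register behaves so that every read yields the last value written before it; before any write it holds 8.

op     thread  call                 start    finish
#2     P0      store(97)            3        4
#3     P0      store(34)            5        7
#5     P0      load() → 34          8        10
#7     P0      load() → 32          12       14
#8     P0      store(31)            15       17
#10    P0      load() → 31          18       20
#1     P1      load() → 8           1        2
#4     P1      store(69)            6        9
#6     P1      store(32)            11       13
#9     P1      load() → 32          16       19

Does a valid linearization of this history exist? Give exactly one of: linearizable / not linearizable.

a witness: #1, #2, #3, #5, #4, #6, #7, #9, #8, #10
step 1: #1 load() → 8 — value 8
step 2: #2 store(97) — value 97
step 3: #3 store(34) — value 34
step 4: #5 load() → 34 — value 34
step 5: #4 store(69) — value 69
step 6: #6 store(32) — value 32
step 7: #7 load() → 32 — value 32
step 8: #9 load() → 32 — value 32
step 9: #8 store(31) — value 31
step 10: #10 load() → 31 — value 31

linearizable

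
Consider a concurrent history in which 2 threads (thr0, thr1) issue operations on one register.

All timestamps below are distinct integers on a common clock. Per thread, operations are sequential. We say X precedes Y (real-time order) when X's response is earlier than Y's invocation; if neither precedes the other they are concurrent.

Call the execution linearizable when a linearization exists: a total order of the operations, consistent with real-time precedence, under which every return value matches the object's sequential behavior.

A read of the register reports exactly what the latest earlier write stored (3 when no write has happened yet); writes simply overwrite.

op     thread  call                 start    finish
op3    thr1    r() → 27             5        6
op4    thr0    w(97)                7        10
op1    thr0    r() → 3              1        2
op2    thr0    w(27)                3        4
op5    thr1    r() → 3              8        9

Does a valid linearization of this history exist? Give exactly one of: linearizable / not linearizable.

cut after 8 events: linearizable; cut after 9 events (op5 responds, time 9): not linearizable
exhaustive check: the 4 completed register ops admit one real-time order; illegal
include/drop combinations of the 1 pending operation (op4) were all tried; none helps
sample order op1, op2, op3, op5 (pending dropped) stalls at step 4 — op5 r() → 3 has no legal effect

not linearizable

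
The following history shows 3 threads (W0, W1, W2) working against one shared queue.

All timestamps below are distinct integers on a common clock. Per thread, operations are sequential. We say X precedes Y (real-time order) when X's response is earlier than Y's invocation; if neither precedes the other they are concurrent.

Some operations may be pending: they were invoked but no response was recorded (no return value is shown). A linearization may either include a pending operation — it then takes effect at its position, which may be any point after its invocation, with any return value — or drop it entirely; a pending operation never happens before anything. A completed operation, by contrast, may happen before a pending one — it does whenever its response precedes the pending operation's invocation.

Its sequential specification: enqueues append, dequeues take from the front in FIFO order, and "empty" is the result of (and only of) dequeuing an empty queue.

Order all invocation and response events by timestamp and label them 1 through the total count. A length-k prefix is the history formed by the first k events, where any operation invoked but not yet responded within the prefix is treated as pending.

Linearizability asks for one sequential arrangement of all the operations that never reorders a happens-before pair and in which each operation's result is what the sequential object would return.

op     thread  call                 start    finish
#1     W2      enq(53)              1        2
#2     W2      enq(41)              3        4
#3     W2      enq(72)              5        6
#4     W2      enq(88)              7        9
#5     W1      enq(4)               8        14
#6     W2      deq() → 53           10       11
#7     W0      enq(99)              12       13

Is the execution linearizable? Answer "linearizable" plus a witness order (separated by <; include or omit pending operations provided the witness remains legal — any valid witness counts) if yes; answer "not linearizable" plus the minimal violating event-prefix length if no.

linearizable — witness: #1 < #2 < #3 < #4 < #5 < #6 < #7

1. #1 enq(53), leaving queue <53>
2. #2 enq(41), leaving queue <53,41>
3. #3 enq(72), leaving queue <53,41,72>
4. #4 enq(88), leaving queue <53,41,72,88>
5. #5 enq(4), leaving queue <53,41,72,88,4>
6. #6 deq() → 53, leaving queue <41,72,88,4>
7. #7 enq(99), leaving queue <41,72,88,4,99>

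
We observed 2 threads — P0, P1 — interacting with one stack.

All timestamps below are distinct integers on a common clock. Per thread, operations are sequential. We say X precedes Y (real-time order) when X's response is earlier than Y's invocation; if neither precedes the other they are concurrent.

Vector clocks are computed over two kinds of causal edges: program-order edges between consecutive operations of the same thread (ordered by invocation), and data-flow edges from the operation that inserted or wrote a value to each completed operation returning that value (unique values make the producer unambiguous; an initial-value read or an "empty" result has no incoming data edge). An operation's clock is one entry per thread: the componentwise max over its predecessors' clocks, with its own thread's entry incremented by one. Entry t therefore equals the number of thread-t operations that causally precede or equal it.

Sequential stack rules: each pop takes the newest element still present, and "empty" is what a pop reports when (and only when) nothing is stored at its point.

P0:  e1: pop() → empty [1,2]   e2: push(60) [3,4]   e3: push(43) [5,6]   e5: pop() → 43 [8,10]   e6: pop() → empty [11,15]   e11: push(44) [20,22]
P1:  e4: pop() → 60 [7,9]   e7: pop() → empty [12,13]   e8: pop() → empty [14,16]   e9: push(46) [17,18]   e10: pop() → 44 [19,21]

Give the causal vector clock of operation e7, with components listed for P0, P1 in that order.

(2, 2)

root op e1, invoked 1: fresh clock plus P0's own tick → (1, 0)
from VC(e1)=(1, 0), e2 (invoked 3) maxes components and bumps P0 → (2, 0)
from VC(e2)=(2, 0), e4 (invoked 7) maxes components and bumps P1 → (2, 1)
from VC(e2)=(2, 0), e3 (invoked 5) maxes components and bumps P0 → (3, 0)
from VC(e4)=(2, 1), e7 (invoked 12) maxes components and bumps P1 → (2, 2)
from VC(e3)=(3, 0), e5 (invoked 8) maxes components and bumps P0 → (4, 0)
from VC(e7)=(2, 2), e8 (invoked 14) maxes components and bumps P1 → (2, 3)
from VC(e5)=(4, 0), e6 (invoked 11) maxes components and bumps P0 → (5, 0)
from VC(e8)=(2, 3), e9 (invoked 17) maxes components and bumps P1 → (2, 4)
from VC(e6)=(5, 0), e11 (invoked 20) maxes components and bumps P0 → (6, 0)
from VC(e9)=(2, 4), VC(e11)=(6, 0), e10 (invoked 19) maxes components and bumps P1 → (6, 5)
target: VC(e7) = (2, 2)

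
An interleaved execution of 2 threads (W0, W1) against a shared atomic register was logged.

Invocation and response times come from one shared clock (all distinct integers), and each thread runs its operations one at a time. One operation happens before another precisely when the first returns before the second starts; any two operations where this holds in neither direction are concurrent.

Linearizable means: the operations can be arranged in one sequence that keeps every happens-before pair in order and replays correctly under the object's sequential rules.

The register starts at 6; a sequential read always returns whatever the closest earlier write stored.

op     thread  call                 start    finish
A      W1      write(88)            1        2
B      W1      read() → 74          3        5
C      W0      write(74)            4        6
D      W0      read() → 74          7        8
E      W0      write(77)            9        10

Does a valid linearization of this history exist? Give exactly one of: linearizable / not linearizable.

a witness: A, C, B, D, E
step 1: A write(88) — value 88
step 2: C write(74) — value 74
step 3: B read() → 74 — value 74
step 4: D read() → 74 — value 74
step 5: E write(77) — value 77

linearizable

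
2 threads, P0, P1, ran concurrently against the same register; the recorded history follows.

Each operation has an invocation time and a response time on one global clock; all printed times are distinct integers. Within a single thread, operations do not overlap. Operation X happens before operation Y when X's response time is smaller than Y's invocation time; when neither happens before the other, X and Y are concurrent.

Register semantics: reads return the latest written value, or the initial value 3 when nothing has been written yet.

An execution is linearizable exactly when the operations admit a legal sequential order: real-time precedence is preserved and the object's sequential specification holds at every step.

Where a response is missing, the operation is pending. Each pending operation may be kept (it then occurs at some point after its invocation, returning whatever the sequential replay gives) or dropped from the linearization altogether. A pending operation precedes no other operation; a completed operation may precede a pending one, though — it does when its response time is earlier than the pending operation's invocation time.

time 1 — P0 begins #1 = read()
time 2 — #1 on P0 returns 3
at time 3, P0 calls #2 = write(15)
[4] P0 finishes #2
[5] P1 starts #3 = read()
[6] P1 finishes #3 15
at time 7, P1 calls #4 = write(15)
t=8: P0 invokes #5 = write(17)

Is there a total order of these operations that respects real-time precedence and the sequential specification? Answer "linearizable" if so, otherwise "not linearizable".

one valid linearization: #1, #2, #3
1. #1 read() → 3, leaving value 3
2. #2 write(15), leaving value 15
3. #3 read() → 15, leaving value 15

linearizable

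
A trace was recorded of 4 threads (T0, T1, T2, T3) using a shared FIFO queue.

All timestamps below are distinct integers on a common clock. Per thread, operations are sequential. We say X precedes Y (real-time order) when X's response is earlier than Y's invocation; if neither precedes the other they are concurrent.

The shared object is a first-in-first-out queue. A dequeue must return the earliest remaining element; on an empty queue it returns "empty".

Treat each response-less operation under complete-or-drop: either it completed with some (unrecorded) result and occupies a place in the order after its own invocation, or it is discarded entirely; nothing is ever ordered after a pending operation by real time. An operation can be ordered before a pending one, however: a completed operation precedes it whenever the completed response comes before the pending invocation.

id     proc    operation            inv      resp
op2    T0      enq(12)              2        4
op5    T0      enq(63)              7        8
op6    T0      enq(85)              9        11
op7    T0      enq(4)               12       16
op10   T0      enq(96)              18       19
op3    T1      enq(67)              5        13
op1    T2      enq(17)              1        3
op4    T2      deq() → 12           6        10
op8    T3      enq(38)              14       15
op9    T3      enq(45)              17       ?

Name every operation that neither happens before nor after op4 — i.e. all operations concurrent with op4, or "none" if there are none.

op4 runs from 6 to 10; window-overlapping ops are concurrent
op1 [1,3]: before
op2 [2,4]: before
op3 [5,13]: concurrent
op5 [7,8]: concurrent
op6 [9,11]: concurrent
op7 [12,16]: after
op8 [14,15]: after
op9 [17,…): after
op10 [18,19]: after

op3, op5, op6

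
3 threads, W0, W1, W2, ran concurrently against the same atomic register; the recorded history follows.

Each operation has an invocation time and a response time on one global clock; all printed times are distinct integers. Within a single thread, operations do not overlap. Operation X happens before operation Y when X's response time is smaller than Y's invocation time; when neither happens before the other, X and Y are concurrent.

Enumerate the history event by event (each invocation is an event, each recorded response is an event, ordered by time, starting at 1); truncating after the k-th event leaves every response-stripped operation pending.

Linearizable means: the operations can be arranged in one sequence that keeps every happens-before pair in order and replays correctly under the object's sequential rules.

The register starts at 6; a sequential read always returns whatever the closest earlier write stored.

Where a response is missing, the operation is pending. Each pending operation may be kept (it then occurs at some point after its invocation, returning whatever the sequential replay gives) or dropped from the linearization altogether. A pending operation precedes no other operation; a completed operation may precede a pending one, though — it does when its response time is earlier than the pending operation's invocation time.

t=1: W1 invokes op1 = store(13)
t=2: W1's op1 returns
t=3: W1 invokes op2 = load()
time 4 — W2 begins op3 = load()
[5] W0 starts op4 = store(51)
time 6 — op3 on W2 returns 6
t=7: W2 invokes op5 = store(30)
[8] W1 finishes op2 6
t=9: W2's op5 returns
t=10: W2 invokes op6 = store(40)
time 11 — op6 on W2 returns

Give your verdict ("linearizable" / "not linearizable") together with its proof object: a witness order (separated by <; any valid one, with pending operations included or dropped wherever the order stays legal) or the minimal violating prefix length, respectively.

already the first 6 events (up to op3's response at time 6) admit no linearization; the first 5 still do
exactly one order of the 2 completed ops respects real time; the atomic register replay fails
no escape via the 2 pending operations (op2, op4): every completion choice fails
take op1, op3 (pending dropped): step 2 already fails, because op3 load() → 6 cannot occur there

not linearizable — minimal violating prefix: 6 events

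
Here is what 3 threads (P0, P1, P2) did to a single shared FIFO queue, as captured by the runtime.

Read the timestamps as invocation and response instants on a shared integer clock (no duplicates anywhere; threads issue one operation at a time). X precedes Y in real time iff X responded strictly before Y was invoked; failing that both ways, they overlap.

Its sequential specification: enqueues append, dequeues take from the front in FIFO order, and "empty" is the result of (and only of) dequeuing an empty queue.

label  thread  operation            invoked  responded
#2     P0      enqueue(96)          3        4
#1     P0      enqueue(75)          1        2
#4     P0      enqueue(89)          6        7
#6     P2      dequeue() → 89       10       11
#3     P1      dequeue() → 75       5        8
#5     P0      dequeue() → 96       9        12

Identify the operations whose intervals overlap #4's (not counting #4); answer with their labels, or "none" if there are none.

overlap test against #4 [6,7]: concurrent iff the interval meets 6..7
#1 [1,2]: before
#2 [3,4]: before
#3 [5,8]: concurrent
#5 [9,12]: after
#6 [10,11]: after

#3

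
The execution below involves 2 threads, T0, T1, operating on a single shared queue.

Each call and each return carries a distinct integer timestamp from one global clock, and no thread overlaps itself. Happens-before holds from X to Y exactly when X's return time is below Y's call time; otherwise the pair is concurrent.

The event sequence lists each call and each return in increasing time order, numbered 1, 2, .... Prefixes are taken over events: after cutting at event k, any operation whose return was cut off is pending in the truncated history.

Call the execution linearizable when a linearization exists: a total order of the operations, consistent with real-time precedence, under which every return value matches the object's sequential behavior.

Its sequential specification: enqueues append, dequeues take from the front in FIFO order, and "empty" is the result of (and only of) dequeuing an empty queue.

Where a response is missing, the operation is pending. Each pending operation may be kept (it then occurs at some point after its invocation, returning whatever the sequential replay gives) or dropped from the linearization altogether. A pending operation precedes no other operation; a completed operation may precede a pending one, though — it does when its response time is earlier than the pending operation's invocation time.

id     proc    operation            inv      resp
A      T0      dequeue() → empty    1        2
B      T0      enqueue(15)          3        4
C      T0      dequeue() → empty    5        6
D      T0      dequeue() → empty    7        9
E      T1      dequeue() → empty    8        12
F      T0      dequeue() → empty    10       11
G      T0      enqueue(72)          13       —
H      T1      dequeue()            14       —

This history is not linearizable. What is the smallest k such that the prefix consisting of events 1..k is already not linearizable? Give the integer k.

one valid order for events 1..5 is A, B:
1. A dequeue() → empty, leaving queue <>
2. B enqueue(15), leaving queue <15>
at event 6 (C's time-6 response) nothing linearizes any more
one such order, A, B, C, breaks at step 3 where C dequeue() → empty is illegal

6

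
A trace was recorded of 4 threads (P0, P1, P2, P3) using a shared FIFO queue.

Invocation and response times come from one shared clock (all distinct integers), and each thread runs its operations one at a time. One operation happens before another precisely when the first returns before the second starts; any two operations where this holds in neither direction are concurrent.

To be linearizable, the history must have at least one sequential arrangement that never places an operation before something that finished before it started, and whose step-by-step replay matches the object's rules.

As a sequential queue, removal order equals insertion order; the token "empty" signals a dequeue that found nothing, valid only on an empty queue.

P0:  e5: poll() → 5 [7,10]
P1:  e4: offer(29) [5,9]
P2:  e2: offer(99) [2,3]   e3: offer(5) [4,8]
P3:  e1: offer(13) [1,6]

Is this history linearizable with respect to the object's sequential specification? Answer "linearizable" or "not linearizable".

cut after 9 events: linearizable; cut after 10 events (e5 responds, time 10): not linearizable
the 5 completed operations admit 18 real-time orders; each fails the FIFO queue replay
take e1, e2, e3, e4, e5: step 5 already fails, because e5 poll() → 5 cannot occur there
take e1, e2, e3, e5, e4: step 4 already fails, because e5 poll() → 5 cannot occur there

not linearizable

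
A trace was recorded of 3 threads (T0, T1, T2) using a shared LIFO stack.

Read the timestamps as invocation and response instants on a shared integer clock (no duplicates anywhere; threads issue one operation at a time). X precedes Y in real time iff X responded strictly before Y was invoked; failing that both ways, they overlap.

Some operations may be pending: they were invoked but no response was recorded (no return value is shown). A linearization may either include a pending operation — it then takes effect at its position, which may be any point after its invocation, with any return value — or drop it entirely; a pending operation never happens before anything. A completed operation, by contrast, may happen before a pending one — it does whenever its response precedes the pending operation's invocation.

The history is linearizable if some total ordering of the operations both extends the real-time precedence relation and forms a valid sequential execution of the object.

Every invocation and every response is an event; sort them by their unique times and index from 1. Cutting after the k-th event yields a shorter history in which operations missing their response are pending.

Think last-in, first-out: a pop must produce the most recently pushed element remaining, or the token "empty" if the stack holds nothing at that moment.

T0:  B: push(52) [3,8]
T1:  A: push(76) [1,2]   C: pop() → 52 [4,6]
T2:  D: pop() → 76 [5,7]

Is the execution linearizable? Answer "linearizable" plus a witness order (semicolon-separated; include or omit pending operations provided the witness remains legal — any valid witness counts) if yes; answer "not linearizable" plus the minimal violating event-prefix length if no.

step 1: A push(76) — stack <76>
step 2: B push(52) — stack <76,52>
step 3: C pop() → 52 — stack <76>
step 4: D pop() → 76 — stack <>

linearizable — witness: A; B; C; D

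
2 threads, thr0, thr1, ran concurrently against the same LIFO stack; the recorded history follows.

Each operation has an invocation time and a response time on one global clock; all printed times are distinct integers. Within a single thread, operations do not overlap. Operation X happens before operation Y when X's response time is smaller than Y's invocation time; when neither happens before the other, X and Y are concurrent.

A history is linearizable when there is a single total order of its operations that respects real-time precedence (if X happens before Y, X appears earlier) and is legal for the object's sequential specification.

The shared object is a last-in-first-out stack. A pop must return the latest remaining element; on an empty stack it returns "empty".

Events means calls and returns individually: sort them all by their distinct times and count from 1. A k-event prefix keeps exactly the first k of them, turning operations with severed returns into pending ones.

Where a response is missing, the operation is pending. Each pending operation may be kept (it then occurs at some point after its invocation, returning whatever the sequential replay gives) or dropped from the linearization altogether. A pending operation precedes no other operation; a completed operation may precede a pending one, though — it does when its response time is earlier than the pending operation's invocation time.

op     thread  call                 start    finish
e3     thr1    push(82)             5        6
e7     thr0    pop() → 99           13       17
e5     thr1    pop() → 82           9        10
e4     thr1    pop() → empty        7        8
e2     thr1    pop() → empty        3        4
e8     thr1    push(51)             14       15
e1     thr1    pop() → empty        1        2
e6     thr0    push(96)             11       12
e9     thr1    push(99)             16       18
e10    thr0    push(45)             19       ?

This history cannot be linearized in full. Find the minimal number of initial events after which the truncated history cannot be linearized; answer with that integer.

events 1..7 are linearizable, e.g. via e1, e2, e3:
step 1: e1 pop() → empty — stack <>
step 2: e2 pop() → empty — stack <>
step 3: e3 push(82) — stack <82>
once event 8 joins (e4's response, time 8), exhaustive search finds no witness
take e1, e2, e3, e4: step 4 already fails, because e4 pop() → empty cannot occur there

8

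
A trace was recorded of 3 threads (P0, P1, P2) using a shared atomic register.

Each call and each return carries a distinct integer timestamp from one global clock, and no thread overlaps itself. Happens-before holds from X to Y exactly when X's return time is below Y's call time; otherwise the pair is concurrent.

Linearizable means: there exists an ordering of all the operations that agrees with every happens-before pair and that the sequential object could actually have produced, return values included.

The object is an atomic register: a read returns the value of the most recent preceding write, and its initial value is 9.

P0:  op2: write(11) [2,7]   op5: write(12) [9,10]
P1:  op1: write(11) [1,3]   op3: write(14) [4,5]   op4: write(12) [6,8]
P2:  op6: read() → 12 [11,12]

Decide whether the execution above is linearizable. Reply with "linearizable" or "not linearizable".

a witness: op1, op2, op3, op4, op5, op6
1. op1 write(11), leaving value 11
2. op2 write(11), leaving value 11
3. op3 write(14), leaving value 14
4. op4 write(12), leaving value 12
5. op5 write(12), leaving value 12
6. op6 read() → 12, leaving value 12

linearizable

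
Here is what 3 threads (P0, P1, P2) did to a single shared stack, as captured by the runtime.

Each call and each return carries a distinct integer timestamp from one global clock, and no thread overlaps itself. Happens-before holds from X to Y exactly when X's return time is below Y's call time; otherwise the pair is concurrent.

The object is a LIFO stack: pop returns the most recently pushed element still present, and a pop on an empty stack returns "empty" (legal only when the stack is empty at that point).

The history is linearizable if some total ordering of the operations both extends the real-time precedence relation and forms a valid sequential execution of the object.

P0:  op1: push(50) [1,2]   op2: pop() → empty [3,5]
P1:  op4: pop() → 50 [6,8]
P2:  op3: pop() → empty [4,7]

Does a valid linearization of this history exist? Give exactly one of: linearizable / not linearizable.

already the first 7 events (up to op3's response at time 7) admit no linearization; the first 6 still do
checked exhaustively: 2 real-time-consistent orders of 3 completed operations, zero legal stack replays
completion choices over the 1 pending operation (op4) were checked; none helps
e.g. op1, op2, op3 (pending dropped): illegal at step 2, since op2 pop() → empty cannot apply there
e.g. op1, op3, op2 (pending dropped): illegal at step 2, since op3 pop() → empty cannot apply there

not linearizable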